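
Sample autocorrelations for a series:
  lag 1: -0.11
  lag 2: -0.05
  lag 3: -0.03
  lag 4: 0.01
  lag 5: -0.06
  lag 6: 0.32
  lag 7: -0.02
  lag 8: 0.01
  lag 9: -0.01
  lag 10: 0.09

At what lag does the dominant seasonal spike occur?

The largest autocorrelation is r_6 = 0.32; the remaining lags stay at or below 0.09.
The dominant spike at lag 6 indicates a seasonal period of 6.

6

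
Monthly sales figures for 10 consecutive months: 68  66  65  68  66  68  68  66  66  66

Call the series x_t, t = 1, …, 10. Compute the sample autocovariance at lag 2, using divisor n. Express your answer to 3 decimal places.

-0.248

Mean x̄ = (68 + 66 + 65 + 68 + 66 + 68 + 68 + 66 + 66 + 66)/10 = 66.7000
Σ_{t=1}^{8}(x_t−x̄)(x_{t+2}−x̄) = -2.4800
γ_2 = -2.4800 / 10 = -0.248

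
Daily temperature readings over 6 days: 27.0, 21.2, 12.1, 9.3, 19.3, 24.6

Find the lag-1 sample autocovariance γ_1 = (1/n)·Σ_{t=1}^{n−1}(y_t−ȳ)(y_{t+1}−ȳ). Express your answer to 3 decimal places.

Mean ȳ = (27.0 + 21.2 + 12.1 + 9.3 + 19.3 + 24.6)/6 = 18.9167
Σ_{t=1}^{5}(y_t−ȳ)(y_{t+1}−ȳ) = 66.9381
γ_1 = 66.9381 / 6 = 11.156

11.156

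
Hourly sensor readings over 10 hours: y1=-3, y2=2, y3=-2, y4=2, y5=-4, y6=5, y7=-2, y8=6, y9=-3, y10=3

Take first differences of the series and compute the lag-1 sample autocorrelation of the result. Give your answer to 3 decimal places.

First differences Δy: 5, -4, 4, -6, 9, -7, 8, -9, 6
Mean of differences = 0.6667
Numerator Σ(Δy_t−Δȳ)(Δy_{t+1}−Δȳ) = -356.1111
Denominator Σ(Δy_t−Δȳ)² = 400.0000
r_1(Δy) = -356.1111 / 400.0000 = -0.890

-0.890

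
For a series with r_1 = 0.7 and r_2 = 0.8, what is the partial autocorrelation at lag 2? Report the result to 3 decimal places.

0.608

φ_{22} = (r_2 − r_1²) / (1 − r_1²)
r_1² = (0.7)² = 0.49
Numerator = 0.8 − 0.4900 = 0.3100; denominator = 1 − 0.4900 = 0.5100
φ_{22} = 0.3100 / 0.5100 = 0.608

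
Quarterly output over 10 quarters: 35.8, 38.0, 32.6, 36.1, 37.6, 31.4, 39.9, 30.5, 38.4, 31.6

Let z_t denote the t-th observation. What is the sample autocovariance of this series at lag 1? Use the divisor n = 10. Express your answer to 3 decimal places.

Mean z̄ = (35.8 + 38.0 + 32.6 + 36.1 + 37.6 + 31.4 + 39.9 + 30.5 + 38.4 + 31.6)/10 = 35.1900
Σ_{t=1}^{9}(z_t−z̄)(z_{t+1}−z̄) = -81.3811
γ_1 = -81.3811 / 10 = -8.138

-8.138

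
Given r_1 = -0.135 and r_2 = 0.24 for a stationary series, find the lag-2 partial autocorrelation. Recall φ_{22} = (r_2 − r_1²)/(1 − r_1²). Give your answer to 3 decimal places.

φ_{22} = (r_2 − r_1²) / (1 − r_1²)
r_1² = (-0.135)² = 0.018225
Numerator = 0.24 − 0.0182 = 0.2218; denominator = 1 − 0.0182 = 0.9818
φ_{22} = 0.2218 / 0.9818 = 0.226

0.226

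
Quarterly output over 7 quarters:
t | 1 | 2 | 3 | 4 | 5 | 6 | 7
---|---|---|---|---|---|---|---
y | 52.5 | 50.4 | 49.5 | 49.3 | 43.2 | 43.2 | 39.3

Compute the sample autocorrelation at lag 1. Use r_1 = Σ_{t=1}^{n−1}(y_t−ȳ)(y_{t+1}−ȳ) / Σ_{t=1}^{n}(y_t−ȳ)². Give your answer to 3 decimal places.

Mean ȳ = (52.5 + 50.4 + 49.5 + 49.3 + 43.2 + 43.2 + 39.3)/7 = 46.7714
Deviations from mean: 5.7286, 3.6286, 2.7286, 2.5286, -3.5714, -3.5714, -7.4714
Σ(y_t−ȳ)(y_{t+1}−ȳ) = (20.7865) + (9.9008) + (6.8994) + (-9.0306) + (12.7551) + (26.6837) = 67.9949
Denominator Σ(y_t−ȳ)² = 141.1543
r_1 = 67.9949 / 141.1543 = 0.482

0.482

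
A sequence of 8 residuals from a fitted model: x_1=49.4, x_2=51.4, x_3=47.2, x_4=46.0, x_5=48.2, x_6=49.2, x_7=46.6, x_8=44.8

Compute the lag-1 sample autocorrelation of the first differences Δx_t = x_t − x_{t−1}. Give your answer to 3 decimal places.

-0.148

First differences Δx: 2.0, -4.2, -1.2, 2.2, 1.0, -2.6, -1.8
Mean of differences = -0.6571
Numerator Σ(Δx_t−Δx̄)(Δx_{t+1}−Δx̄) = -5.3061
Denominator Σ(Δx_t−Δx̄)² = 35.8971
r_1(Δx) = -5.3061 / 35.8971 = -0.148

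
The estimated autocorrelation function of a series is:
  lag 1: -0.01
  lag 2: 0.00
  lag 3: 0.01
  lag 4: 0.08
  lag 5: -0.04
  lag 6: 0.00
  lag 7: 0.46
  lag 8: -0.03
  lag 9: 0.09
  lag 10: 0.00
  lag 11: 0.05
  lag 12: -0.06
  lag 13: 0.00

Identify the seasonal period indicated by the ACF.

7

The largest autocorrelation is r_7 = 0.46; the remaining lags stay at or below 0.09.
The dominant spike at lag 7 indicates a seasonal period of 7.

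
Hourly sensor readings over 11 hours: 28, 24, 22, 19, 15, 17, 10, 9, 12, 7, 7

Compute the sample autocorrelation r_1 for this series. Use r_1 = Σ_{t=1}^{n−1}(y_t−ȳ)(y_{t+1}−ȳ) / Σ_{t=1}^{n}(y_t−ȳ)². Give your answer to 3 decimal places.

Mean ȳ = (28 + 24 + 22 + 19 + 15 + 17 + 10 + 9 + 12 + 7 + 7)/11 = 15.4545
Numerator Σ_{t=1}^{10}(y_t−ȳ)(y_{t+1}−ȳ) = 333.7934
Denominator Σ(y_t−ȳ)² = 514.7273
r_1 = 333.7934 / 514.7273 = 0.648

0.648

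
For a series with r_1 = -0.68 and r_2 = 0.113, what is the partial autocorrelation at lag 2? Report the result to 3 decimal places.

-0.650

φ_{22} = (r_2 − r_1²) / (1 − r_1²)
r_1² = (-0.68)² = 0.4624
Numerator = 0.113 − 0.4624 = -0.3494; denominator = 1 − 0.4624 = 0.5376
φ_{22} = -0.3494 / 0.5376 = -0.650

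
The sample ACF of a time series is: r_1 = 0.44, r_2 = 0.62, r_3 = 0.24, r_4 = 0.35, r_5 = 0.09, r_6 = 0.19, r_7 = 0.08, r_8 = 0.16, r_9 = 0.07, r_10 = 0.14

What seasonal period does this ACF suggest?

The largest autocorrelation is r_2 = 0.62; the remaining lags stay at or below 0.44.
The dominant spike at lag 2 indicates a seasonal period of 2.

2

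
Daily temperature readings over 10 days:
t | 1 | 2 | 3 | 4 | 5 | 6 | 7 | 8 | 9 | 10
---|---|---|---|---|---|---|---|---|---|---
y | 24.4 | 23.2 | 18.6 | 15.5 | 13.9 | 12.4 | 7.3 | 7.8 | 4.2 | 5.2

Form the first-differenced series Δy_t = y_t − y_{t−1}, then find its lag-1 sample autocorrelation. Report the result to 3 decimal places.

-0.503

First differences Δy: -1.2, -4.6, -3.1, -1.6, -1.5, -5.1, 0.5, -3.6, 1.0
Mean of differences = -2.1333
Numerator Σ(Δy_t−Δȳ)(Δy_{t+1}−Δȳ) = -18.2444
Denominator Σ(Δy_t−Δȳ)² = 36.2800
r_1(Δy) = -18.2444 / 36.2800 = -0.503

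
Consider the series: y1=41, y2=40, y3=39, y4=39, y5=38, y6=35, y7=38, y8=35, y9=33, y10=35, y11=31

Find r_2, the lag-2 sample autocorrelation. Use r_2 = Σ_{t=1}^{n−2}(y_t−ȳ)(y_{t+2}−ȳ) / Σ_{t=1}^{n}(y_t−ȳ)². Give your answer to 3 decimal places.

0.411

Mean ȳ = (41 + 40 + 39 + 39 + 38 + 35 + 38 + 35 + 33 + 35 + 31)/11 = 36.7273
Numerator Σ_{t=1}^{9}(y_t−ȳ)(y_{t+2}−ȳ) = 40.3058
Denominator Σ(y_t−ȳ)² = 98.1818
r_2 = 40.3058 / 98.1818 = 0.411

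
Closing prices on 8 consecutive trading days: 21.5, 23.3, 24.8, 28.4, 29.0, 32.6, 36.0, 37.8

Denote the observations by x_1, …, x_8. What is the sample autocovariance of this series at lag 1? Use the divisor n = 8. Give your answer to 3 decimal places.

Mean x̄ = (21.5 + 23.3 + 24.8 + 28.4 + 29.0 + 32.6 + 36.0 + 37.8)/8 = 29.1750
Deviations: -7.6750, -5.8750, -4.3750, -0.7750, -0.1750, 3.4250, 6.8250, 8.6250
Σ_{t=1}^{7}(x_t−x̄)(x_{t+1}−x̄) = 155.9619
γ_1 = 155.9619 / 8 = 19.495

19.495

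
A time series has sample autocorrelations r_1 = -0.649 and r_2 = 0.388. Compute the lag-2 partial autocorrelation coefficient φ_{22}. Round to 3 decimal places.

-0.057

φ_{22} = (r_2 − r_1²) / (1 − r_1²)
r_1² = (-0.649)² = 0.421201
Numerator = 0.388 − 0.4212 = -0.0332; denominator = 1 − 0.4212 = 0.5788
φ_{22} = -0.0332 / 0.5788 = -0.057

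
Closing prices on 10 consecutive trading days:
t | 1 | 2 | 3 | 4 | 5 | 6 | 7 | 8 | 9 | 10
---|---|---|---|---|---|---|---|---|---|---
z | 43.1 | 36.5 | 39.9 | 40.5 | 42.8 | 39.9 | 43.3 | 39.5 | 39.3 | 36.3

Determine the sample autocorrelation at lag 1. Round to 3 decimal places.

Mean z̄ = (43.1 + 36.5 + 39.9 + 40.5 + 42.8 + 39.9 + 43.3 + 39.5 + 39.3 + 36.3)/10 = 40.1100
Numerator Σ_{t=1}^{9}(z_t−z̄)(z_{t+1}−z̄) = -8.6691
Denominator Σ(z_t−z̄)² = 55.1690
r_1 = -8.6691 / 55.1690 = -0.157

-0.157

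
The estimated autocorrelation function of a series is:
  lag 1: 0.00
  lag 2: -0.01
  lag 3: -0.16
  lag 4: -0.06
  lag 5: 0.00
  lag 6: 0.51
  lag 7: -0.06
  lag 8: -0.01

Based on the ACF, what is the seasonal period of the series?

6

The largest autocorrelation is r_6 = 0.51; the remaining lags stay at or below 0.00.
The dominant spike at lag 6 indicates a seasonal period of 6.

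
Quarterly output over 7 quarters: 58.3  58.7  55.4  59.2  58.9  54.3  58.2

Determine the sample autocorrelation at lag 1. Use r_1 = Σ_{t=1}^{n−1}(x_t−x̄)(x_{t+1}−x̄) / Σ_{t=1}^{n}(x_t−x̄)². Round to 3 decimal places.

-0.427

Mean x̄ = (58.3 + 58.7 + 55.4 + 59.2 + 58.9 + 54.3 + 58.2)/7 = 57.5714
Deviations from mean: 0.7286, 1.1286, -2.1714, 1.6286, 1.3286, -3.2714, 0.6286
Numerator Σ_{t=1}^{6}(x_t−x̄)(x_{t+1}−x̄) = -9.4037
Denominator Σ(x_t−x̄)² = 22.0343
r_1 = -9.4037 / 22.0343 = -0.427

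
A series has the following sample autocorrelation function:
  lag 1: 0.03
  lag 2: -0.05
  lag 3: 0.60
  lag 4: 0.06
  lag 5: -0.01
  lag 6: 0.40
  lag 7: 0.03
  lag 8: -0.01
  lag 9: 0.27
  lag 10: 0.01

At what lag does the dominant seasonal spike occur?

3

The largest autocorrelation is r_3 = 0.60, with weaker echoes at lags 6 (0.40) and 9 (0.27); the remaining lags stay at or below 0.06.
The dominant spike at lag 3 indicates a seasonal period of 3.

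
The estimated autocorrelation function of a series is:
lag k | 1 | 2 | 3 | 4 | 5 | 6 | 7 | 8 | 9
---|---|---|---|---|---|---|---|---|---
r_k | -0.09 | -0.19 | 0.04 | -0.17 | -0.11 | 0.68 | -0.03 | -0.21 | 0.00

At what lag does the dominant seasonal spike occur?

6

The largest autocorrelation is r_6 = 0.68; the remaining lags stay at or below 0.04.
The dominant spike at lag 6 indicates a seasonal period of 6.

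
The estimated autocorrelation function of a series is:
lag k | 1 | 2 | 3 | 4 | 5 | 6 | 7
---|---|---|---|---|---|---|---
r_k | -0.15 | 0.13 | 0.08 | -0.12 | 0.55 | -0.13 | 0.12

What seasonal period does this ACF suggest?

The largest autocorrelation is r_5 = 0.55; the remaining lags stay at or below 0.13.
The dominant spike at lag 5 indicates a seasonal period of 5.

5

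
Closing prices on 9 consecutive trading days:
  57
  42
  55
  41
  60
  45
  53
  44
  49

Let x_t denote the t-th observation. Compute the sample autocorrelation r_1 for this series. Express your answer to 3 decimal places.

-0.805

Mean x̄ = (57 + 42 + 55 + 41 + 60 + 45 + 53 + 44 + 49)/9 = 49.5556
Numerator Σ_{t=1}^{8}(x_t−x̄)(x_{t+1}−x̄) = -312.6420
Denominator Σ(x_t−x̄)² = 388.2222
r_1 = -312.6420 / 388.2222 = -0.805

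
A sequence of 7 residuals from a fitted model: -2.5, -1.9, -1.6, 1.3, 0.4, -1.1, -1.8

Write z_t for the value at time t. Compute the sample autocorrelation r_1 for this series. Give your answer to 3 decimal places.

Mean z̄ = (-2.5 − 1.9 − 1.6 + 1.3 + 0.4 − 1.1 − 1.8)/7 = -1.0286
Deviations from mean: -1.4714, -0.8714, -0.5714, 2.3286, 1.4286, -0.0714, -0.7714
Numerator Σ_{t=1}^{6}(z_t−z̄)(z_{t+1}−z̄) = 3.7292
Denominator Σ(z_t−z̄)² = 11.3143
r_1 = 3.7292 / 11.3143 = 0.330

0.330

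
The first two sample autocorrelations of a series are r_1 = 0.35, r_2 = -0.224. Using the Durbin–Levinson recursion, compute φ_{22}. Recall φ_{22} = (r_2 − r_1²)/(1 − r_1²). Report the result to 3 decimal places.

-0.395

φ_{22} = (r_2 − r_1²) / (1 − r_1²)
r_1² = (0.35)² = 0.1225
Numerator = -0.224 − 0.1225 = -0.3465; denominator = 1 − 0.1225 = 0.8775
φ_{22} = -0.3465 / 0.8775 = -0.395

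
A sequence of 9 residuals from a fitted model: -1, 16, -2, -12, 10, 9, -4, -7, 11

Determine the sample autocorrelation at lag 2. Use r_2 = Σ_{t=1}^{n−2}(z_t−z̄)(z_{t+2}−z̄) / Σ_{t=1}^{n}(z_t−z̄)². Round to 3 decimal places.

-0.656

Mean z̄ = (-1 + 16 − 2 − 12 + 10 + 9 − 4 − 7 + 11)/9 = 2.2222
Σ(z_t−z̄)(z_{t+2}−z̄) = (13.6049) + (-195.9506) + (-32.8395) + (-96.3951) + (-48.3951) + (-62.5062) + (-54.6173) = -477.0988
Denominator Σ(z_t−z̄)² = 727.5556
r_2 = -477.0988 / 727.5556 = -0.656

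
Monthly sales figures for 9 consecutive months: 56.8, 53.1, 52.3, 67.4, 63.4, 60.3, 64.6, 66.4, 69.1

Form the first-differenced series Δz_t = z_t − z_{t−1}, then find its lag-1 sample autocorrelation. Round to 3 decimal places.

-0.290

First differences Δz: -3.7, -0.8, 15.1, -4.0, -3.1, 4.3, 1.8, 2.7
Mean of differences = 1.5375
Numerator Σ(Δz_t−Δz̄)(Δz_{t+1}−Δz̄) = -80.6627
Denominator Σ(Δz_t−Δz̄)² = 278.0588
r_1(Δz) = -80.6627 / 278.0588 = -0.290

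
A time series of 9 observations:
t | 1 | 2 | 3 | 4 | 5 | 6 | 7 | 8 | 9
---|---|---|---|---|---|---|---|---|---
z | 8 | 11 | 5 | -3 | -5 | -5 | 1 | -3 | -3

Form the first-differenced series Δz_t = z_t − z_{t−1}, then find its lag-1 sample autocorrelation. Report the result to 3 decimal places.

First differences Δz: 3, -6, -8, -2, 0, 6, -4, 0
Mean of differences = -1.3750
Numerator Σ(Δz_t−Δz̄)(Δz_{t+1}−Δz̄) = 0.8594
Denominator Σ(Δz_t−Δz̄)² = 149.8750
r_1(Δz) = 0.8594 / 149.8750 = 0.006

0.006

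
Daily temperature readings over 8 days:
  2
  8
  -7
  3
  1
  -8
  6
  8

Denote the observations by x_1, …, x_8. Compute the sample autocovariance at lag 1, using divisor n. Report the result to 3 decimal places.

Mean x̄ = (2 + 8 − 7 + 3 + 1 − 8 + 6 + 8)/8 = 1.6250
Deviations: 0.3750, 6.3750, -8.6250, 1.3750, -0.6250, -9.6250, 4.3750, 6.3750
Σ_{t=1}^{7}(x_t−x̄)(x_{t+1}−x̄) = -73.5156
γ_1 = -73.5156 / 8 = -9.189

-9.189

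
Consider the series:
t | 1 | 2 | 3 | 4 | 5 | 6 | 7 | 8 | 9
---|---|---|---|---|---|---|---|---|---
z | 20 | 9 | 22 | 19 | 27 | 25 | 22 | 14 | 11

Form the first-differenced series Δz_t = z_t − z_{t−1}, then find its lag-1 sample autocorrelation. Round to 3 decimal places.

First differences Δz: -11, 13, -3, 8, -2, -3, -8, -3
Mean of differences = -1.1250
Numerator Σ(Δz_t−Δz̄)(Δz_{t+1}−Δz̄) = -163.6406
Denominator Σ(Δz_t−Δz̄)² = 438.8750
r_1(Δz) = -163.6406 / 438.8750 = -0.373

-0.373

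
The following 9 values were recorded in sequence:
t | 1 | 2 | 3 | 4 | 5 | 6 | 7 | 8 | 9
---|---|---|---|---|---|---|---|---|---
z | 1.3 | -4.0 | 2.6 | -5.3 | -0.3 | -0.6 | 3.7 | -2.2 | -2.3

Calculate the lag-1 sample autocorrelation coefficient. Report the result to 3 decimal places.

Mean z̄ = (1.3 − 4.0 + 2.6 − 5.3 − 0.3 − 0.6 + 3.7 − 2.2 − 2.3)/9 = -0.7889
Numerator Σ_{t=1}^{8}(z_t−z̄)(z_{t+1}−z̄) = -38.3446
Denominator Σ(z_t−z̄)² = 71.2089
r_1 = -38.3446 / 71.2089 = -0.538

-0.538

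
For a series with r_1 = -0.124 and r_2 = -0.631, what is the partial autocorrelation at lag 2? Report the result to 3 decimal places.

-0.656

φ_{22} = (r_2 − r_1²) / (1 − r_1²)
r_1² = (-0.124)² = 0.015376
Numerator = -0.631 − 0.0154 = -0.6464; denominator = 1 − 0.0154 = 0.9846
φ_{22} = -0.6464 / 0.9846 = -0.656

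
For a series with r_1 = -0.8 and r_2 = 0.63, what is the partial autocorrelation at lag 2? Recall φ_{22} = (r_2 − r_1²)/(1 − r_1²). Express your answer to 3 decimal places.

φ_{22} = (r_2 − r_1²) / (1 − r_1²)
r_1² = (-0.8)² = 0.64
Numerator = 0.63 − 0.6400 = -0.0100; denominator = 1 − 0.6400 = 0.3600
φ_{22} = -0.0100 / 0.3600 = -0.028

-0.028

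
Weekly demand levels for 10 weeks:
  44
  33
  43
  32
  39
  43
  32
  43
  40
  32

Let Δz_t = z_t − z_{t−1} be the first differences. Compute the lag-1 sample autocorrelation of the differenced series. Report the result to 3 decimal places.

-0.617

First differences Δz: -11, 10, -11, 7, 4, -11, 11, -3, -8
Mean of differences = -1.3333
Numerator Σ(Δz_t−Δz̄)(Δz_{t+1}−Δz̄) = -435.4444
Denominator Σ(Δz_t−Δz̄)² = 706.0000
r_1(Δz) = -435.4444 / 706.0000 = -0.617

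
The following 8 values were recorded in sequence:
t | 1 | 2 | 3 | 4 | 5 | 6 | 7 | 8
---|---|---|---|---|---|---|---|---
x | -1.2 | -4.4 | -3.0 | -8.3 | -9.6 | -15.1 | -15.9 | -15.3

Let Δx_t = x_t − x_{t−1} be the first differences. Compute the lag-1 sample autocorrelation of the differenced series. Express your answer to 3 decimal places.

First differences Δx: -3.2, 1.4, -5.3, -1.3, -5.5, -0.8, 0.6
Mean of differences = -2.0143
Numerator Σ(Δx_t−Δx̄)(Δx_{t+1}−Δx̄) = -21.1616
Denominator Σ(Δx_t−Δx̄)² = 44.8286
r_1(Δx) = -21.1616 / 44.8286 = -0.472

-0.472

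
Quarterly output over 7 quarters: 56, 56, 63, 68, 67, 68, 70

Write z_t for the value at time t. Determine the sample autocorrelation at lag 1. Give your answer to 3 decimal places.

0.563

Mean z̄ = (56 + 56 + 63 + 68 + 67 + 68 + 70)/7 = 64.0000
Deviations from mean: -8.0000, -8.0000, -1.0000, 4.0000, 3.0000, 4.0000, 6.0000
Σ(z_t−z̄)(z_{t+1}−z̄) = (64.0000) + (8.0000) + (-4.0000) + (12.0000) + (12.0000) + (24.0000) = 116.0000
Denominator Σ(z_t−z̄)² = 206.0000
r_1 = 116.0000 / 206.0000 = 0.563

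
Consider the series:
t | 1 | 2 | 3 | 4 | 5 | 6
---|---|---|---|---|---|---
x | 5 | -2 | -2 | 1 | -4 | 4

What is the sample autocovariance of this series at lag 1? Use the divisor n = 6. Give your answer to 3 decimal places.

Mean x̄ = (5 − 2 − 2 + 1 − 4 + 4)/6 = 0.3333
Σ_{t=1}^{5}(x_t−x̄)(x_{t+1}−x̄) = -25.7778
γ_1 = -25.7778 / 6 = -4.296

-4.296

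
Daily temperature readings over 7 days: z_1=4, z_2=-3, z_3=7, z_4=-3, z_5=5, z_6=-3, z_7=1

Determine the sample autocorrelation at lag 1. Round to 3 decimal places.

Mean z̄ = (4 − 3 + 7 − 3 + 5 − 3 + 1)/7 = 1.1429
Deviations from mean: 2.8571, -4.1429, 5.8571, -4.1429, 3.8571, -4.1429, -0.1429
Numerator Σ_{t=1}^{6}(z_t−z̄)(z_{t+1}−z̄) = -91.7347
Denominator Σ(z_t−z̄)² = 108.8571
r_1 = -91.7347 / 108.8571 = -0.843

-0.843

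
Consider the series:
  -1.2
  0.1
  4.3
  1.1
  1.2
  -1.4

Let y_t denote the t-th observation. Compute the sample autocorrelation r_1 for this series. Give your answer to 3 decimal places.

Mean ȳ = (-1.2 + 0.1 + 4.3 + 1.1 + 1.2 − 1.4)/6 = 0.6833
Deviations from mean: -1.8833, -0.5833, 3.6167, 0.4167, 0.5167, -2.0833
Σ(y_t−ȳ)(y_{t+1}−ȳ) = (1.0986) + (-2.1097) + (1.5069) + (0.2153) + (-1.0764) = -0.3653
Denominator Σ(y_t−ȳ)² = 21.7483
r_1 = -0.3653 / 21.7483 = -0.017

-0.017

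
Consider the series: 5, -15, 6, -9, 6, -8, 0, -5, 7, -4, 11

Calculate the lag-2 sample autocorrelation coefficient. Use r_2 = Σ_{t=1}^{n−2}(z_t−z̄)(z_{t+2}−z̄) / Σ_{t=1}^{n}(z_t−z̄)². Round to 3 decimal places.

Mean z̄ = (5 − 15 + 6 − 9 + 6 − 8 + 0 − 5 + 7 − 4 + 11)/11 = -0.5455
Numerator Σ_{t=1}^{9}(z_t−z̄)(z_{t+2}−z̄) = 407.7686
Denominator Σ(z_t−z̄)² = 674.7273
r_2 = 407.7686 / 674.7273 = 0.604

0.604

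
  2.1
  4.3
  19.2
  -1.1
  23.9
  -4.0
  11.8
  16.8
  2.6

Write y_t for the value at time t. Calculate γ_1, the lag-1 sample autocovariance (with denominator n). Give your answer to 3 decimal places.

Mean ȳ = (2.1 + 4.3 + 19.2 − 1.1 + 23.9 − 4.0 + 11.8 + 16.8 + 2.6)/9 = 8.4000
Σ_{t=1}^{8}(y_t−ȳ)(y_{t+1}−ȳ) = -522.8200
γ_1 = -522.8200 / 9 = -58.091

-58.091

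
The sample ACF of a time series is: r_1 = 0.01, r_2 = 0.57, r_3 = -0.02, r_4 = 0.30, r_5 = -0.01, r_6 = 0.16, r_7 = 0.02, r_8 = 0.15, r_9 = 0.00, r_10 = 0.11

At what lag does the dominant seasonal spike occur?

2

The largest autocorrelation is r_2 = 0.57, with weaker echoes at lags 4 (0.30), 6 (0.16) and 8 (0.15); the remaining lags stay at or below 0.11.
The dominant spike at lag 2 indicates a seasonal period of 2.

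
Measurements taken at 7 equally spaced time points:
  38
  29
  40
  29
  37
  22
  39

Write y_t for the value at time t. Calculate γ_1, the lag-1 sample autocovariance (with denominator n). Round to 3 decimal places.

-28.394

Mean ȳ = (38 + 29 + 40 + 29 + 37 + 22 + 39)/7 = 33.4286
Deviations: 4.5714, -4.4286, 6.5714, -4.4286, 3.5714, -11.4286, 5.5714
Σ_{t=1}^{6}(y_t−ȳ)(y_{t+1}−ȳ) = -198.7551
γ_1 = -198.7551 / 7 = -28.394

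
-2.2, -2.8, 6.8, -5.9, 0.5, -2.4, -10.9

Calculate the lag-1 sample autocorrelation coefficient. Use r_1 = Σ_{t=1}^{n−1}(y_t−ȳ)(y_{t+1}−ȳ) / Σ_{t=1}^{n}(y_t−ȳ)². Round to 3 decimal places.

-0.259

Mean ȳ = (-2.2 − 2.8 + 6.8 − 5.9 + 0.5 − 2.4 − 10.9)/7 = -2.4143
Deviations from mean: 0.2143, -0.3857, 9.2143, -3.4857, 2.9143, 0.0143, -8.4857
Σ(y_t−ȳ)(y_{t+1}−ȳ) = (-0.0827) + (-3.5541) + (-32.1184) + (-10.1584) + (0.0416) + (-0.1212) = -45.9931
Denominator Σ(y_t−ȳ)² = 177.7486
r_1 = -45.9931 / 177.7486 = -0.259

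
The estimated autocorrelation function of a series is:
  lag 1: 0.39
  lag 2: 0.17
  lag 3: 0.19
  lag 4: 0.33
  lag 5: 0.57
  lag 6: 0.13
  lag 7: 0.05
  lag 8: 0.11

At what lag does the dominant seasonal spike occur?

5

The largest autocorrelation is r_5 = 0.57; the remaining lags stay at or below 0.39. The elevated value at lag 1 (0.39), dropping to 0.17 at lag 2, reflects decaying short-term dependence rather than seasonality.
The dominant spike at lag 5 indicates a seasonal period of 5.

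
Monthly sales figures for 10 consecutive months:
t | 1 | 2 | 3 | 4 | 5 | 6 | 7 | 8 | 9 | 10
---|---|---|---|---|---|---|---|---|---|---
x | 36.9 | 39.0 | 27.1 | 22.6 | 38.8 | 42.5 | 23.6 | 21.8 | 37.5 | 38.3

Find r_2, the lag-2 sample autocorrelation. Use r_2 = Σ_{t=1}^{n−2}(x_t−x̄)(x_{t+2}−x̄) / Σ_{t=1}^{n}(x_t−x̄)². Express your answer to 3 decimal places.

Mean x̄ = (36.9 + 39.0 + 27.1 + 22.6 + 38.8 + 42.5 + 23.6 + 21.8 + 37.5 + 38.3)/10 = 32.8100
Numerator Σ_{t=1}^{8}(x_t−x̄)(x_{t+2}−x̄) = -485.1862
Denominator Σ(x_t−x̄)² = 579.8490
r_2 = -485.1862 / 579.8490 = -0.837

-0.837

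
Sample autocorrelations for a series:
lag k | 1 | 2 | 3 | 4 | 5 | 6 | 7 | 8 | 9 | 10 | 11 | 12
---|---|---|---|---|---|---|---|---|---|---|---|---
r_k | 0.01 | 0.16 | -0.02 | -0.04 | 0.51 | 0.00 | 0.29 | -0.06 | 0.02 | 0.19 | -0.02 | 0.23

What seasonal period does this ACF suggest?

The largest autocorrelation is r_5 = 0.51; the remaining lags stay at or below 0.29.
The dominant spike at lag 5 indicates a seasonal period of 5.

5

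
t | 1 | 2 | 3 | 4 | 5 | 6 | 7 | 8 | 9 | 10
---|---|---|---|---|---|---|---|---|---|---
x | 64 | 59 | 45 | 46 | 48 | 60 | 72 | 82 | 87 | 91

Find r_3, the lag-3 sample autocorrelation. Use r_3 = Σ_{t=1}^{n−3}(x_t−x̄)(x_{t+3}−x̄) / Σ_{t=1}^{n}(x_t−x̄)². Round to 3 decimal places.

Mean x̄ = (64 + 59 + 45 + 46 + 48 + 60 + 72 + 82 + 87 + 91)/10 = 65.4000
Σ(x_t−x̄)(x_{t+3}−x̄) = (27.1600) + (111.3600) + (110.1600) + (-128.0400) + (-288.8400) + (-116.6400) + (168.9600) = -115.8800
Denominator Σ(x_t−x̄)² = 2608.4000
r_3 = -115.8800 / 2608.4000 = -0.044

-0.044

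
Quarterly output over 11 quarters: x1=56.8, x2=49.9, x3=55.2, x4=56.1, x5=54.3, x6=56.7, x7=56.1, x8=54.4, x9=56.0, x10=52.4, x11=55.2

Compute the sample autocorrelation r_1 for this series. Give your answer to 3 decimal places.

-0.353

Mean x̄ = (56.8 + 49.9 + 55.2 + 56.1 + 54.3 + 56.7 + 56.1 + 54.4 + 56.0 + 52.4 + 55.2)/11 = 54.8273
Numerator Σ_{t=1}^{10}(x_t−x̄)(x_{t+1}−x̄) = -15.1535
Denominator Σ(x_t−x̄)² = 42.9218
r_1 = -15.1535 / 42.9218 = -0.353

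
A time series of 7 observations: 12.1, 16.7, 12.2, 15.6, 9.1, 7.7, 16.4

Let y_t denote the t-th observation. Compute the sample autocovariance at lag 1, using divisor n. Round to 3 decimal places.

Mean ȳ = (12.1 + 16.7 + 12.2 + 15.6 + 9.1 + 7.7 + 16.4)/7 = 12.8286
Deviations: -0.7286, 3.8714, -0.6286, 2.7714, -3.7286, -5.1286, 3.5714
Σ_{t=1}^{6}(y_t−ȳ)(y_{t+1}−ȳ) = -16.5237
γ_1 = -16.5237 / 7 = -2.361

-2.361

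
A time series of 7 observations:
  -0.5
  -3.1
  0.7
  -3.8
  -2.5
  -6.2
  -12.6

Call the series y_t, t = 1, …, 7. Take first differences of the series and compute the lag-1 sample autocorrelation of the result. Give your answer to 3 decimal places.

-0.331

First differences Δy: -2.6, 3.8, -4.5, 1.3, -3.7, -6.4
Mean of differences = -2.0167
Numerator Σ(Δy_t−Δȳ)(Δy_{t+1}−Δȳ) = -24.2786
Denominator Σ(Δy_t−Δȳ)² = 73.3883
r_1(Δy) = -24.2786 / 73.3883 = -0.331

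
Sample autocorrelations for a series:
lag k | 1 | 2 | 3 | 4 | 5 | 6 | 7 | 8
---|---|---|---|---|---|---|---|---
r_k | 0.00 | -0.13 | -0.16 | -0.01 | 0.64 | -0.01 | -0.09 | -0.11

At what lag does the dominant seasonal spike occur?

5

The largest autocorrelation is r_5 = 0.64; the remaining lags stay at or below 0.00.
The dominant spike at lag 5 indicates a seasonal period of 5.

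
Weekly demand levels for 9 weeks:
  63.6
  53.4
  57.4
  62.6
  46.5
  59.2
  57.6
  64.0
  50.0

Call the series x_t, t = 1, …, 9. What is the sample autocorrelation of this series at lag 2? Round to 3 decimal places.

-0.014

Mean x̄ = (63.6 + 53.4 + 57.4 + 62.6 + 46.5 + 59.2 + 57.6 + 64.0 + 50.0)/9 = 57.1444
Σ(x_t−x̄)(x_{t+2}−x̄) = (1.6498) + (-20.4280) + (-2.7202) + (11.2142) + (-4.8491) + (14.0920) + (-3.2547) = -4.2962
Denominator Σ(x_t−x̄)² = 301.3022
r_2 = -4.2962 / 301.3022 = -0.014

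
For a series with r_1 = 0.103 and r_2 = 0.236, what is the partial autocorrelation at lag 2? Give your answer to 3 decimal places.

0.228

φ_{22} = (r_2 − r_1²) / (1 − r_1²)
r_1² = (0.103)² = 0.010609
Numerator = 0.236 − 0.0106 = 0.2254; denominator = 1 − 0.0106 = 0.9894
φ_{22} = 0.2254 / 0.9894 = 0.228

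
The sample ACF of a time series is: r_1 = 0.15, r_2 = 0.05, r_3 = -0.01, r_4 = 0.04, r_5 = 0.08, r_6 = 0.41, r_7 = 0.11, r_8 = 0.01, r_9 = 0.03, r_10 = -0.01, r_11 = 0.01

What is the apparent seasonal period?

6

The largest autocorrelation is r_6 = 0.41; the remaining lags stay at or below 0.15.
The dominant spike at lag 6 indicates a seasonal period of 6.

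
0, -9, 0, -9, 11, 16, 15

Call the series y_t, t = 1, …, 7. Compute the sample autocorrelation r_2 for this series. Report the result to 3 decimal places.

Mean ȳ = (0 − 9 + 0 − 9 + 11 + 16 + 15)/7 = 3.4286
Deviations from mean: -3.4286, -12.4286, -3.4286, -12.4286, 7.5714, 12.5714, 11.5714
Numerator Σ_{t=1}^{5}(y_t−ȳ)(y_{t+2}−ȳ) = 71.6327
Denominator Σ(y_t−ȳ)² = 681.7143
r_2 = 71.6327 / 681.7143 = 0.105

0.105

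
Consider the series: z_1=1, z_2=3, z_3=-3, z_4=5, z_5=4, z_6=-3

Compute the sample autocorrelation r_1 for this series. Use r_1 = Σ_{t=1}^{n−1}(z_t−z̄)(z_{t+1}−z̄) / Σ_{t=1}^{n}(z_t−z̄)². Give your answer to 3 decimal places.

Mean z̄ = (1 + 3 − 3 + 5 + 4 − 3)/6 = 1.1667
Deviations from mean: -0.1667, 1.8333, -4.1667, 3.8333, 2.8333, -4.1667
Numerator Σ_{t=1}^{5}(z_t−z̄)(z_{t+1}−z̄) = -24.8611
Denominator Σ(z_t−z̄)² = 60.8333
r_1 = -24.8611 / 60.8333 = -0.409

-0.409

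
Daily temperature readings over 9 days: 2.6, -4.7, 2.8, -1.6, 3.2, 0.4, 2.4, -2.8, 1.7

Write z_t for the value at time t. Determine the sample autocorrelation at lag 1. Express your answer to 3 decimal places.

-0.688

Mean z̄ = (2.6 − 4.7 + 2.8 − 1.6 + 3.2 + 0.4 + 2.4 − 2.8 + 1.7)/9 = 0.4444
Numerator Σ_{t=1}^{8}(z_t−z̄)(z_{t+1}−z̄) = -44.2842
Denominator Σ(z_t−z̄)² = 64.3622
r_1 = -44.2842 / 64.3622 = -0.688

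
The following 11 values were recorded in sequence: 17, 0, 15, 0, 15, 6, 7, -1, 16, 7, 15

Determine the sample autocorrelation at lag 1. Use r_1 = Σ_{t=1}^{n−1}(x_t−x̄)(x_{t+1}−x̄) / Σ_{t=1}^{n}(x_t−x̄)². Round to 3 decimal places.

Mean x̄ = (17 + 0 + 15 + 0 + 15 + 6 + 7 − 1 + 16 + 7 + 15)/11 = 8.8182
Numerator Σ_{t=1}^{10}(x_t−x̄)(x_{t+1}−x̄) = -324.9421
Denominator Σ(x_t−x̄)² = 499.6364
r_1 = -324.9421 / 499.6364 = -0.650

-0.650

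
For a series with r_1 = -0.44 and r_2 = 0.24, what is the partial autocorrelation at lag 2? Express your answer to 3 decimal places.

0.058

φ_{22} = (r_2 − r_1²) / (1 − r_1²)
r_1² = (-0.44)² = 0.1936
Numerator = 0.24 − 0.1936 = 0.0464; denominator = 1 − 0.1936 = 0.8064
φ_{22} = 0.0464 / 0.8064 = 0.058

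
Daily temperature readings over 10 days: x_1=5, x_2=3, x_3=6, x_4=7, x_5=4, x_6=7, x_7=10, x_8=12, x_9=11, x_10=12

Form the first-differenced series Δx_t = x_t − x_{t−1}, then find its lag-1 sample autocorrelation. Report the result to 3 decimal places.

-0.236

First differences Δx: -2, 3, 1, -3, 3, 3, 2, -1, 1
Mean of differences = 0.7778
Numerator Σ(Δx_t−Δx̄)(Δx_{t+1}−Δx̄) = -9.8272
Denominator Σ(Δx_t−Δx̄)² = 41.5556
r_1(Δx) = -9.8272 / 41.5556 = -0.236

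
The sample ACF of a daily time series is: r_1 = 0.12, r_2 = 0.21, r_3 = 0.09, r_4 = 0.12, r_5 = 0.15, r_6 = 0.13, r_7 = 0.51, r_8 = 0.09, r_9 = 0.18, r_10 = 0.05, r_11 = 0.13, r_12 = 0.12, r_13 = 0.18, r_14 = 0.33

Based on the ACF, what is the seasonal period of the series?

The largest autocorrelation is r_7 = 0.51, with a weaker echo at lag 14 (0.33); the remaining lags stay at or below 0.21.
The dominant spike at lag 7 indicates a seasonal period of 7.

7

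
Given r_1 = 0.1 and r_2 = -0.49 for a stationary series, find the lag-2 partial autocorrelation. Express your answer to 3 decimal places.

-0.505

φ_{22} = (r_2 − r_1²) / (1 − r_1²)
r_1² = (0.1)² = 0.01
Numerator = -0.49 − 0.0100 = -0.5000; denominator = 1 − 0.0100 = 0.9900
φ_{22} = -0.5000 / 0.9900 = -0.505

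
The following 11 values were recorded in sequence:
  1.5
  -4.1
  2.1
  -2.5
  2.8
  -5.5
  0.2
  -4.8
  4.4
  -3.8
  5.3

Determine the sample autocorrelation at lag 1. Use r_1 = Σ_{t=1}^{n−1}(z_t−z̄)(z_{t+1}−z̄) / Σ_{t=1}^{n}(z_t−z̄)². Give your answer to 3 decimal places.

-0.709

Mean z̄ = (1.5 − 4.1 + 2.1 − 2.5 + 2.8 − 5.5 + 0.2 − 4.8 + 4.4 − 3.8 + 5.3)/11 = -0.4000
Numerator Σ_{t=1}^{10}(z_t−z̄)(z_{t+1}−z̄) = -107.0900
Denominator Σ(z_t−z̄)² = 151.0200
r_1 = -107.0900 / 151.0200 = -0.709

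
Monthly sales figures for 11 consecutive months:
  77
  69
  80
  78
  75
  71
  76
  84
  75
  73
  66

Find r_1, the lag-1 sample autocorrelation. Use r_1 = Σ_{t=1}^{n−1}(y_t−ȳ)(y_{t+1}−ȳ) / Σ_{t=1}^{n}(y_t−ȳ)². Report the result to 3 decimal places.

Mean ȳ = (77 + 69 + 80 + 78 + 75 + 71 + 76 + 84 + 75 + 73 + 66)/11 = 74.9091
Numerator Σ_{t=1}^{10}(y_t−ȳ)(y_{t+1}−ȳ) = -3.4628
Denominator Σ(y_t−ȳ)² = 256.9091
r_1 = -3.4628 / 256.9091 = -0.013

-0.013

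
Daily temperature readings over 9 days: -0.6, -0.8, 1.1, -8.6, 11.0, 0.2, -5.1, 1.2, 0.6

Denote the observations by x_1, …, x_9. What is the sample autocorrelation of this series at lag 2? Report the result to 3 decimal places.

-0.189

Mean x̄ = (-0.6 − 0.8 + 1.1 − 8.6 + 11.0 + 0.2 − 5.1 + 1.2 + 0.6)/9 = -0.1111
Σ(x_t−x̄)(x_{t+2}−x̄) = (-0.5921) + (5.8479) + (13.4568) + (-2.6410) + (-55.4321) + (0.4079) + (-3.5477) = -42.5002
Denominator Σ(x_t−x̄)² = 224.9089
r_2 = -42.5002 / 224.9089 = -0.189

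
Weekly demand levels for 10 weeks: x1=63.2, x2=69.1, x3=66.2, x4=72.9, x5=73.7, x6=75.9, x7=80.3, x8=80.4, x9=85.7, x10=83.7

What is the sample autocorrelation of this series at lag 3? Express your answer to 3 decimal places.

0.122

Mean x̄ = (63.2 + 69.1 + 66.2 + 72.9 + 73.7 + 75.9 + 80.3 + 80.4 + 85.7 + 83.7)/10 = 75.1100
Numerator Σ_{t=1}^{7}(x_t−x̄)(x_{t+3}−x̄) = 61.7757
Denominator Σ(x_t−x̄)² = 505.7090
r_3 = 61.7757 / 505.7090 = 0.122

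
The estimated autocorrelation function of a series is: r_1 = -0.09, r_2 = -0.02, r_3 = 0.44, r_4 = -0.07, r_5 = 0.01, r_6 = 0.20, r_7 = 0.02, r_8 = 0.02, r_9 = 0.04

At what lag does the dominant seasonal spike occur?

The largest autocorrelation is r_3 = 0.44, with a weaker echo at lag 6 (0.20); the remaining lags stay at or below 0.04.
The dominant spike at lag 3 indicates a seasonal period of 3.

3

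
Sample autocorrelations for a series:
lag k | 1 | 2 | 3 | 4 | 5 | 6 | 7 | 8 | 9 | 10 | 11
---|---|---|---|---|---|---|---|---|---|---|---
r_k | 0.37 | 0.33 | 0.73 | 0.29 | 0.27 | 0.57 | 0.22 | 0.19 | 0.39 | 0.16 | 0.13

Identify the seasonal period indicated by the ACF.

The largest autocorrelation is r_3 = 0.73, with weaker echoes at lags 6 (0.57) and 9 (0.39); the remaining lags stay at or below 0.37. The elevated value at lag 1 (0.37), dropping to 0.33 at lag 2, reflects decaying short-term dependence rather than seasonality.
The dominant spike at lag 3 indicates a seasonal period of 3.

3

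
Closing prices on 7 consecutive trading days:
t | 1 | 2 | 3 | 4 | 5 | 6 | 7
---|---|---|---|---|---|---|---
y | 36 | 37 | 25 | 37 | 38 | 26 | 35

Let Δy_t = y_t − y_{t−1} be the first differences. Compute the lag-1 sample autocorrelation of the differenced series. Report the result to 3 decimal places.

-0.516

First differences Δy: 1, -12, 12, 1, -12, 9
Mean of differences = -0.1667
Numerator Σ(Δy_t−Δȳ)(Δy_{t+1}−Δȳ) = -265.8611
Denominator Σ(Δy_t−Δȳ)² = 514.8333
r_1(Δy) = -265.8611 / 514.8333 = -0.516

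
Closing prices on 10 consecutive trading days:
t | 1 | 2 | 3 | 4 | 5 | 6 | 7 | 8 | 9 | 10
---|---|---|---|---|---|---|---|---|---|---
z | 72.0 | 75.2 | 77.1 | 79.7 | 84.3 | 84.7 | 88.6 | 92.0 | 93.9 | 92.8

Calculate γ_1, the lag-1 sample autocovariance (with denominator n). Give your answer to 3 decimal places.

Mean z̄ = (72.0 + 75.2 + 77.1 + 79.7 + 84.3 + 84.7 + 88.6 + 92.0 + 93.9 + 92.8)/10 = 84.0300
Σ_{t=1}^{9}(z_t−z̄)(z_{t+1}−z̄) = 401.1441
γ_1 = 401.1441 / 10 = 40.114

40.114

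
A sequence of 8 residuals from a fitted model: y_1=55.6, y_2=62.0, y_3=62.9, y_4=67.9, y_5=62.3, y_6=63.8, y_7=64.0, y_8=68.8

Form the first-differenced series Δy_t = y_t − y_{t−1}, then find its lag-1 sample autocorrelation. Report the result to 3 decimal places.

-0.327

First differences Δy: 6.4, 0.9, 5.0, -5.6, 1.5, 0.2, 4.8
Mean of differences = 1.8857
Numerator Σ(Δy_t−Δȳ)(Δy_{t+1}−Δȳ) = -32.2073
Denominator Σ(Δy_t−Δȳ)² = 98.5686
r_1(Δy) = -32.2073 / 98.5686 = -0.327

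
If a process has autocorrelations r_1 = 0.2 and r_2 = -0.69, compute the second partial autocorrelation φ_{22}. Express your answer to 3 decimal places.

φ_{22} = (r_2 − r_1²) / (1 − r_1²)
r_1² = (0.2)² = 0.04
Numerator = -0.69 − 0.0400 = -0.7300; denominator = 1 − 0.0400 = 0.9600
φ_{22} = -0.7300 / 0.9600 = -0.760

-0.760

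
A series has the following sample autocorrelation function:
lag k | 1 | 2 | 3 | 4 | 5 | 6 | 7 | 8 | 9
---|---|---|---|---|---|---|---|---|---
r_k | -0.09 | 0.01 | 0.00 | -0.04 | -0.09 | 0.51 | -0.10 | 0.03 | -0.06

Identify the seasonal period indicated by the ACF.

6

The largest autocorrelation is r_6 = 0.51; the remaining lags stay at or below 0.03.
The dominant spike at lag 6 indicates a seasonal period of 6.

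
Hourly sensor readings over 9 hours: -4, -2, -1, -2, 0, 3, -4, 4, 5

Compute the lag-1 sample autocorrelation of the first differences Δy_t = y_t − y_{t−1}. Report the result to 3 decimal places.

-0.586

First differences Δy: 2, 1, -1, 2, 3, -7, 8, 1
Mean of differences = 1.1250
Numerator Σ(Δy_t−Δȳ)(Δy_{t+1}−Δȳ) = -72.0156
Denominator Σ(Δy_t−Δȳ)² = 122.8750
r_1(Δy) = -72.0156 / 122.8750 = -0.586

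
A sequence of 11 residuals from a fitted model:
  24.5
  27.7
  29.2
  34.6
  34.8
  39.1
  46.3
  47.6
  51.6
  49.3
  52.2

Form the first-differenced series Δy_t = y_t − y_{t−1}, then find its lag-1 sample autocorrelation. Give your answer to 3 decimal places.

-0.345

First differences Δy: 3.2, 1.5, 5.4, 0.2, 4.3, 7.2, 1.3, 4.0, -2.3, 2.9
Mean of differences = 2.7700
Numerator Σ(Δy_t−Δȳ)(Δy_{t+1}−Δȳ) = -23.0149
Denominator Σ(Δy_t−Δȳ)² = 66.6810
r_1(Δy) = -23.0149 / 66.6810 = -0.345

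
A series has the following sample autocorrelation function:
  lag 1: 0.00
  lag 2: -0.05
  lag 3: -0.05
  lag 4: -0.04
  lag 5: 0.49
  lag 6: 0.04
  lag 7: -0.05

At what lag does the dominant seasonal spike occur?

The largest autocorrelation is r_5 = 0.49; the remaining lags stay at or below 0.04.
The dominant spike at lag 5 indicates a seasonal period of 5.

5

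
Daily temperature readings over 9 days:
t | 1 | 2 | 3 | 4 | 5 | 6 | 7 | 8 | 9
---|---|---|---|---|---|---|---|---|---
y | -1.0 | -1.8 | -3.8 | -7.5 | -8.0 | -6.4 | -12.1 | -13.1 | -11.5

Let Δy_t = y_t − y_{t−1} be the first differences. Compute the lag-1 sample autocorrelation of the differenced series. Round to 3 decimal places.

-0.265

First differences Δy: -0.8, -2.0, -3.7, -0.5, 1.6, -5.7, -1.0, 1.6
Mean of differences = -1.3125
Numerator Σ(Δy_t−Δȳ)(Δy_{t+1}−Δȳ) = -11.5239
Denominator Σ(Δy_t−Δȳ)² = 43.4088
r_1(Δy) = -11.5239 / 43.4088 = -0.265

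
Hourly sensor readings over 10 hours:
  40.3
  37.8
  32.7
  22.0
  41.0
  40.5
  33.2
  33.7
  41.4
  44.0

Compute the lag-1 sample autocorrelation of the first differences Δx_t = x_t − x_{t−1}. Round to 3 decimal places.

-0.197

First differences Δx: -2.5, -5.1, -10.7, 19.0, -0.5, -7.3, 0.5, 7.7, 2.6
Mean of differences = 0.4111
Numerator Σ(Δx_t−Δx̄)(Δx_{t+1}−Δx̄) = -123.2590
Denominator Σ(Δx_t−Δx̄)² = 626.0689
r_1(Δx) = -123.2590 / 626.0689 = -0.197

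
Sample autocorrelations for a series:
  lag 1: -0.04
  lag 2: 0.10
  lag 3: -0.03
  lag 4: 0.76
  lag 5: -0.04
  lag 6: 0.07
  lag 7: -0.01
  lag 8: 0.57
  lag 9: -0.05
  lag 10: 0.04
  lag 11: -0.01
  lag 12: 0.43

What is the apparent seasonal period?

The largest autocorrelation is r_4 = 0.76, with weaker echoes at lags 8 (0.57) and 12 (0.43); the remaining lags stay at or below 0.10.
The dominant spike at lag 4 indicates a seasonal period of 4.

4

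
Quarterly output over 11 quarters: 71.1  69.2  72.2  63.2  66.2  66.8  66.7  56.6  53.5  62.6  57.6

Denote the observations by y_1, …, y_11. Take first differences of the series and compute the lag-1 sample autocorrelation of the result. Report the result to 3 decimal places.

First differences Δy: -1.9, 3.0, -9.0, 3.0, 0.6, -0.1, -10.1, -3.1, 9.1, -5.0
Mean of differences = -1.3500
Numerator Σ(Δy_t−Δȳ)(Δy_{t+1}−Δȳ) = -110.0825
Denominator Σ(Δy_t−Δȳ)² = 304.1850
r_1(Δy) = -110.0825 / 304.1850 = -0.362

-0.362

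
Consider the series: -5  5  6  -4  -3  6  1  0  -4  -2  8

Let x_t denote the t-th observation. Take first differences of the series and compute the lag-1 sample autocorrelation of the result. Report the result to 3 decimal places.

First differences Δx: 10, 1, -10, 1, 9, -5, -1, -4, 2, 10
Mean of differences = 1.3000
Numerator Σ(Δx_t−Δx̄)(Δx_{t+1}−Δx̄) = -17.5900
Denominator Σ(Δx_t−Δx̄)² = 412.1000
r_1(Δx) = -17.5900 / 412.1000 = -0.043

-0.043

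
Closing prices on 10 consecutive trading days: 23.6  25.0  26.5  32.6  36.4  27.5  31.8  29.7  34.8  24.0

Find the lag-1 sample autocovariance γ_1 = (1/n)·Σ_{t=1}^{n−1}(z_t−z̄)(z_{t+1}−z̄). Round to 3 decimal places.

0.859

Mean z̄ = (23.6 + 25.0 + 26.5 + 32.6 + 36.4 + 27.5 + 31.8 + 29.7 + 34.8 + 24.0)/10 = 29.1900
Σ_{t=1}^{9}(z_t−z̄)(z_{t+1}−z̄) = 8.5869
γ_1 = 8.5869 / 10 = 0.859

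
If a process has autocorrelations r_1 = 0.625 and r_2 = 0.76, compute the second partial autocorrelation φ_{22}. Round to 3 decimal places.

0.606

φ_{22} = (r_2 − r_1²) / (1 − r_1²)
r_1² = (0.625)² = 0.390625
Numerator = 0.76 − 0.3906 = 0.3694; denominator = 1 − 0.3906 = 0.6094
φ_{22} = 0.3694 / 0.6094 = 0.606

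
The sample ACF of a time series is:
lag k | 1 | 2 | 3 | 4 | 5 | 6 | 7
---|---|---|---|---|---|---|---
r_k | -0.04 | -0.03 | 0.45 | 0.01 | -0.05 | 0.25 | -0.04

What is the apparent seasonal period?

3

The largest autocorrelation is r_3 = 0.45, with a weaker echo at lag 6 (0.25); the remaining lags stay at or below 0.01.
The dominant spike at lag 3 indicates a seasonal period of 3.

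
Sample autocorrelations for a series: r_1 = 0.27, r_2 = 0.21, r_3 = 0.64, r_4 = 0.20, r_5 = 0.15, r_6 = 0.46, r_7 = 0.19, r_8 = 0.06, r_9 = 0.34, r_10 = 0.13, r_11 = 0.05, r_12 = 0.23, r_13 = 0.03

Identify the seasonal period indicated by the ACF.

3

The largest autocorrelation is r_3 = 0.64, with weaker echoes at lags 6 (0.46) and 9 (0.34); the remaining lags stay at or below 0.27. The elevated value at lag 1 (0.27), dropping to 0.21 at lag 2, reflects decaying short-term dependence rather than seasonality.
The dominant spike at lag 3 indicates a seasonal period of 3.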